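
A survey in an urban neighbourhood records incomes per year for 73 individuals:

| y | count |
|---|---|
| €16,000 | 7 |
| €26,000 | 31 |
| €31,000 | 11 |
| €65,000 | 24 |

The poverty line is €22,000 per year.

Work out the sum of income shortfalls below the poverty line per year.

€42,000

Incomes under z: 7×€16,000 (q = 7 of N = 73).
Individual gaps: 7×(22000−16000) = 42000.
Aggregate gap = €42,000.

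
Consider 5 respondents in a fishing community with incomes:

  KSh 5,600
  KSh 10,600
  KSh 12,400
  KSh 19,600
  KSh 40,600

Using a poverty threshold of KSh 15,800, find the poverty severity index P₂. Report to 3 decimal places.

0.114

Incomes under z: KSh 5,600, KSh 10,600, KSh 12,400 (q = 3 of N = 5).
Gap ratios (z−y)/z: (15800−5600)/15800 = 0.6456; (15800−10600)/15800 = 0.3291; (15800−12400)/15800 = 0.2152.
Squared: 0.4168; 0.1083; 0.0463.
Sum = 0.571383; P₂ = 0.571383 / 5 = 0.114.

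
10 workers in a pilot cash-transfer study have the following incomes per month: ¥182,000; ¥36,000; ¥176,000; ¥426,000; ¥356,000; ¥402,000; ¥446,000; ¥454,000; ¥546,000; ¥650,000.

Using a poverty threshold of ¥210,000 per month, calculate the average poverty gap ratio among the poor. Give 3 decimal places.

0.375

Below the line: ¥36,000, ¥176,000, ¥182,000 (q = 3 of N = 10).
Shortfall ratios (z−y)/z: 0.8286, 0.1619, 0.1333; sum = 1.123810.
I averages over the q = 3 poor units only: 1.123810 / 3 = 0.375.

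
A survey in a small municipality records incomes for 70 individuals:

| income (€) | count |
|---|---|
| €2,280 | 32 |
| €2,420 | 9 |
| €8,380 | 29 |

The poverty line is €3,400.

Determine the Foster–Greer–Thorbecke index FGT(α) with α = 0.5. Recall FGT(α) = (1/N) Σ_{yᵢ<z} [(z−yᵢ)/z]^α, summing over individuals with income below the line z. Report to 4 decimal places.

Below z: 32×€2,280, 9×€2,420 (q = 41 of N = 70).
Normalized shortfalls: (3400−2280)/3400 = 0.3294 (×32); (3400−2420)/3400 = 0.2882 (×9).
Raised to α = 0.5: 0.57394 (×32); 0.53688 (×9).
Sum = 23.198089; FGT(0.5) = 23.198089 / 70 = 0.3314.

0.3314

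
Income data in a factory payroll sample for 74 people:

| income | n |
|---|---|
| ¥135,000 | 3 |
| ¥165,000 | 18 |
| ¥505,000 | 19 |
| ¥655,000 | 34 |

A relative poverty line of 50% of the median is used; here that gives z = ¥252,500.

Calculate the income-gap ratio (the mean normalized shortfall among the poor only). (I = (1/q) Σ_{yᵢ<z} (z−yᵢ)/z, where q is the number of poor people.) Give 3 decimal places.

Below z: 3×¥135,000, 18×¥165,000 (q = 21 of N = 74).
Relative gaps: 0.4653 (×3), 0.3465 (×18); sum = 7.633663.
I averages over the q = 21 poor units only: 7.633663 / 21 = 0.364.

0.364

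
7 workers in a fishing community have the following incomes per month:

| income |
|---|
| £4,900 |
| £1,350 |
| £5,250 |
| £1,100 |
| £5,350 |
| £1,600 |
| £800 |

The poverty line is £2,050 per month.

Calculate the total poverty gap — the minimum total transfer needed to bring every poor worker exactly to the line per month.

£3,350

Poor units: £800, £1,100, £1,350, £1,600 (q = 4 of N = 7).
Individual gaps: 2050−800 = 1250; 2050−1100 = 950; 2050−1350 = 700; 2050−1600 = 450.
Aggregate gap = £3,350.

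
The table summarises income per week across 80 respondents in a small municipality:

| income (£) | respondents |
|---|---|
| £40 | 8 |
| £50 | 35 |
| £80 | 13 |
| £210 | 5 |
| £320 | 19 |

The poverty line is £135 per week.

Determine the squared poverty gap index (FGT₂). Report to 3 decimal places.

Incomes under z: 8×£40, 35×£50, 13×£80 (q = 56 of N = 80).
Gap ratios (z−y)/z: (135−40)/135 = 0.7037 (×8); (135−50)/135 = 0.6296 (×35); (135−80)/135 = 0.4074 (×13).
Squared: 0.4952 (×8); 0.3964 (×35); 0.1660 (×13).
Sum = 19.994513; P₂ = 19.994513 / 80 = 0.250.

0.250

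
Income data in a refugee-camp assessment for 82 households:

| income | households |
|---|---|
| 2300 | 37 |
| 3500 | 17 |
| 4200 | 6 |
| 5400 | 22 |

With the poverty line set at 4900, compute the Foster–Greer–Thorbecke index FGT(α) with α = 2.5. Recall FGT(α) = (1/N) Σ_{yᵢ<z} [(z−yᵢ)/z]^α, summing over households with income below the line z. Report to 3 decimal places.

Below z: 37×2300, 17×3500, 6×4200 (q = 60 of N = 82).
Normalized shortfalls: (4900−2300)/4900 = 0.5306 (×37); (4900−3500)/4900 = 0.2857 (×17); (4900−4200)/4900 = 0.1429 (×6).
Raised to α = 2.5: 0.20509 (×37); 0.04363 (×17); 0.00771 (×6).
Sum = 8.376375; FGT(2.5) = 8.376375 / 82 = 0.102.

0.102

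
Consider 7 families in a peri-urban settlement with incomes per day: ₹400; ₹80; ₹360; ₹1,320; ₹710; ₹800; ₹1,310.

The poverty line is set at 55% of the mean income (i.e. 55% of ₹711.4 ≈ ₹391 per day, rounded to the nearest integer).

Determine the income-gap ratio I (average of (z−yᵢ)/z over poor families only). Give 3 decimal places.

Below z: ₹80, ₹360 (q = 2 of N = 7).
Shortfall ratios (z−y)/z: 0.7954, 0.0793; sum = 0.874680.
The income-gap ratio divides by q (the poor only): 0.874680 / 2 = 0.437.

0.437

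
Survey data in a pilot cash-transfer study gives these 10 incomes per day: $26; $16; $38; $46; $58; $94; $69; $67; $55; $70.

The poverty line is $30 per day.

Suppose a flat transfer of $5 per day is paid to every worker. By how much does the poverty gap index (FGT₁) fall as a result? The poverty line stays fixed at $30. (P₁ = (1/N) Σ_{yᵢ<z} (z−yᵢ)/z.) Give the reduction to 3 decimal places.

Before: below the line — $16, $26; poverty gap index (FGT₁) = 0.06000.
After the $5 transfer: below the line — $21; poverty gap index (FGT₁) = 0.03000.
Reduction = 0.06000 − 0.03000 = 0.030.

0.030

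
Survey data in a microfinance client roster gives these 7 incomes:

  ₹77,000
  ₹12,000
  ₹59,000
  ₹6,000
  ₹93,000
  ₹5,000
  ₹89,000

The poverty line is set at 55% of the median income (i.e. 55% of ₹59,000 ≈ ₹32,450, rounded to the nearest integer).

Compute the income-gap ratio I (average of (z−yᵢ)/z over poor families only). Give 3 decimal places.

0.764

Below the line: ₹5,000, ₹6,000, ₹12,000 (q = 3 of N = 7).
Relative gaps: 0.8459, 0.8151, 0.6302; sum = 2.291217.
I averages over the q = 3 poor units only: 2.291217 / 3 = 0.764.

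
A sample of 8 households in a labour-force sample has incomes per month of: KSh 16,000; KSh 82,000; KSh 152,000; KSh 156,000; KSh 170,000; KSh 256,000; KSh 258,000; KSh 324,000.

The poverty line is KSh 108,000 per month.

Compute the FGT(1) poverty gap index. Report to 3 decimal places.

Incomes under z: KSh 16,000, KSh 82,000 (q = 2 of N = 8).
Relative gaps: (108000−16000)/108000 = 0.8519; (108000−82000)/108000 = 0.2407.
Σ = 1.092593. Dividing by the full population N = 8 gives P₁ = 0.137.

0.137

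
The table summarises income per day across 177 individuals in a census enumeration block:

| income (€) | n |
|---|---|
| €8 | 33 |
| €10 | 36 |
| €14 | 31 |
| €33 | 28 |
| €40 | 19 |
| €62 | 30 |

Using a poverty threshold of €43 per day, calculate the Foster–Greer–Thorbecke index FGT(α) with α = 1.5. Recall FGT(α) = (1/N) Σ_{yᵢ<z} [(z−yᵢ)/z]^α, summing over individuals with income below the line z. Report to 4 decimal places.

0.3904

Below z: 33×€8, 36×€10, 31×€14, 28×€33, 19×€40 (q = 147 of N = 177).
Normalized shortfalls: (43−8)/43 = 0.8140 (×33); (43−10)/43 = 0.7674 (×36); (43−14)/43 = 0.6744 (×31); (43−33)/43 = 0.2326 (×28); (43−40)/43 = 0.0698 (×19).
Raised to α = 1.5: 0.73434 (×33); 0.67231 (×36); 0.55385 (×31); 0.11215 (×28); 0.01843 (×19).
Sum = 69.096181; FGT(1.5) = 69.096181 / 177 = 0.3904.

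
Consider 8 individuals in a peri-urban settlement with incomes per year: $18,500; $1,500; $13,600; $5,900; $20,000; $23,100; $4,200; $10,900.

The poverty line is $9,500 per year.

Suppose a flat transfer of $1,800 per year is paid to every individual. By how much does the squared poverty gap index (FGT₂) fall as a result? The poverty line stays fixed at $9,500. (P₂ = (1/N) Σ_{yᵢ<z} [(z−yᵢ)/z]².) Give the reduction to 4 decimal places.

0.0708

Before: below the line — $1,500, $4,200, $5,900; squared poverty gap index (FGT₂) = 0.145499.
After the $1,800 transfer: below the line — $3,300, $6,000, $7,700; squared poverty gap index (FGT₂) = 0.074695.
Reduction = 0.145499 − 0.074695 = 0.0708.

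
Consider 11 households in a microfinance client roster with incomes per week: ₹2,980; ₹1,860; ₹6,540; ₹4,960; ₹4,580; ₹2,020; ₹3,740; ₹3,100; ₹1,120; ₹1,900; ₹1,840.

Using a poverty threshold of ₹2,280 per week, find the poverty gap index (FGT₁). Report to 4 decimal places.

0.1061

Incomes under z: ₹1,120, ₹1,840, ₹1,860, ₹1,900, ₹2,020 (q = 5 of N = 11).
Normalized shortfalls: (2280−1120)/2280 = 0.5088; (2280−1840)/2280 = 0.1930; (2280−1860)/2280 = 0.1842; (2280−1900)/2280 = 0.1667; (2280−2020)/2280 = 0.1140.
Sum of shortfalls = 1.166667; P₁ averages over all N: 1.166667 / 11 = 0.1061.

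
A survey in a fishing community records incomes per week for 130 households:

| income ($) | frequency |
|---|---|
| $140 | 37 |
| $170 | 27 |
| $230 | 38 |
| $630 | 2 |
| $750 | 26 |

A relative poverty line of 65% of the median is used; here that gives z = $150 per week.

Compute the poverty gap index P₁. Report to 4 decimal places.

Poor units: 37×$140 (q = 37 of N = 130).
Relative gaps: (150−140)/150 = 0.0667 (×37).
Σ = 2.466667. Dividing by the full population N = 130 gives P₁ = 0.0190.

0.0190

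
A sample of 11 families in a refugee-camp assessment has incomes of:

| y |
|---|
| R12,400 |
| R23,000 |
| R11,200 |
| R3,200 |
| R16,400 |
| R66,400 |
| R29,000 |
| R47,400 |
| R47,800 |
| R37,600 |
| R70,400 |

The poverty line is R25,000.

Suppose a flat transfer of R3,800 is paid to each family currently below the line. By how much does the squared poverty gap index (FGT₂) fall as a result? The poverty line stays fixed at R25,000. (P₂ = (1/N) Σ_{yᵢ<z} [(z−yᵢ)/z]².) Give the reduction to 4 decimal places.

0.0550

Before: below the line — R3,200, R11,200, R12,400, R16,400, R23,000; squared poverty gap index (FGT₂) = 0.131258.
After the R3,800 transfer: below the line — R7,000, R15,000, R16,200, R20,200; squared poverty gap index (FGT₂) = 0.076288.
Reduction = 0.131258 − 0.076288 = 0.0550.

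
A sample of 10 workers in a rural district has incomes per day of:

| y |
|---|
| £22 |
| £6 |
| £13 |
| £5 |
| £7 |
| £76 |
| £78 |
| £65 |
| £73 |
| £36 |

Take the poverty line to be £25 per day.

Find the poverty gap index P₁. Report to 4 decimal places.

0.2880

Incomes under z: £5, £6, £7, £13, £22 (q = 5 of N = 10).
Relative gaps: (25−5)/25 = 0.8000; (25−6)/25 = 0.7600; (25−7)/25 = 0.7200; (25−13)/25 = 0.4800; (25−22)/25 = 0.1200.
Sum of shortfalls = 2.880000; P₁ averages over all N: 2.880000 / 10 = 0.2880.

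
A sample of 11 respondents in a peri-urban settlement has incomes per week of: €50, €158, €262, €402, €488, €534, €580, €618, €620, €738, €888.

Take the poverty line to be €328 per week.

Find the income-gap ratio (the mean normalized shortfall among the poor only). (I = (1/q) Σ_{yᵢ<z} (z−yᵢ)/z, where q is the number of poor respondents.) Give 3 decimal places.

0.522

Incomes under z: €50, €158, €262 (q = 3 of N = 11).
Shortfall ratios (z−y)/z: 0.8476, 0.5183, 0.2012; sum = 1.567073.
The income-gap ratio divides by q (the poor only): 1.567073 / 3 = 0.522.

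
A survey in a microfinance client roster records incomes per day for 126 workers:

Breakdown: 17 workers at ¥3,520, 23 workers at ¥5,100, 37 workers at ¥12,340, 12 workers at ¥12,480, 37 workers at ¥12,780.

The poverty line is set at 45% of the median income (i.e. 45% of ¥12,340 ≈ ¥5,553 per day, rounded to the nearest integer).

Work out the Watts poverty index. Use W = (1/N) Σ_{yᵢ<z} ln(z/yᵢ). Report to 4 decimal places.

Below the line: 17×¥3,520, 23×¥5,100 (q = 40 of N = 126).
Log gaps: ln(5553/3520) = 0.4559 (×17); ln(5553/5100) = 0.0851 (×23).
W = 9.707164 / 126 = 0.0770.

0.0770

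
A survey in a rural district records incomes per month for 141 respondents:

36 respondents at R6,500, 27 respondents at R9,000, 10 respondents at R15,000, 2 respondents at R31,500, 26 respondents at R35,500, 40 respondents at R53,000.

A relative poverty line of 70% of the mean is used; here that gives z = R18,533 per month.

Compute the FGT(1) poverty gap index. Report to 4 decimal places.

Below the line: 36×R6,500, 27×R9,000, 10×R15,000 (q = 73 of N = 141).
Normalized shortfalls: (18533−6500)/18533 = 0.6493 (×36); (18533−9000)/18533 = 0.5144 (×27); (18533−15000)/18533 = 0.1906 (×10).
Σ = 39.168456. Dividing by the full population N = 141 gives P₁ = 0.2778.

0.2778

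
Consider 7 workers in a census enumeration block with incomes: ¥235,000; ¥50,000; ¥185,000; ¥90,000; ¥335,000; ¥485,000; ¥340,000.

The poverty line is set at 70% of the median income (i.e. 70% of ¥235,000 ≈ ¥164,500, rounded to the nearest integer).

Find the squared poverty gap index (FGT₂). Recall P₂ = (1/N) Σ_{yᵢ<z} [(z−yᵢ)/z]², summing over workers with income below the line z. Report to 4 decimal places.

Below the line: ¥50,000, ¥90,000 (q = 2 of N = 7).
Relative gaps: (164500−50000)/164500 = 0.6960; (164500−90000)/164500 = 0.4529.
Squared: 0.4845; 0.2051.
Sum = 0.689591; P₂ = 0.689591 / 7 = 0.0985.

0.0985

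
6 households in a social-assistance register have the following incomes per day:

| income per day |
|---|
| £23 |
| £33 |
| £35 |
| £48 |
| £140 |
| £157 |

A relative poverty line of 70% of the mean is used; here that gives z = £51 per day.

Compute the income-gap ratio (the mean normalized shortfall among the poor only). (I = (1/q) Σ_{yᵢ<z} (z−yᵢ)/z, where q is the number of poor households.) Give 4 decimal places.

Below z: £23, £33, £35, £48 (q = 4 of N = 6).
Shortfall ratios (z−y)/z: 0.5490, 0.3529, 0.3137, 0.0588; sum = 1.274510.
I averages over the q = 4 poor units only: 1.274510 / 4 = 0.3186.

0.3186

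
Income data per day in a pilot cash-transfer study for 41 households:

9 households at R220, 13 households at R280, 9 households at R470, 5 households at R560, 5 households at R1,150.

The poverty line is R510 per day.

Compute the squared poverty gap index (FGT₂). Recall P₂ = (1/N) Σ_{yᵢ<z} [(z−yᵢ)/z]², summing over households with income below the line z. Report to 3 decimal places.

0.137

Incomes under z: 9×R220, 13×R280, 9×R470 (q = 31 of N = 41).
Gap ratios (z−y)/z: (510−220)/510 = 0.5686 (×9); (510−280)/510 = 0.4510 (×13); (510−470)/510 = 0.0784 (×9).
Squared: 0.3233 (×9); 0.2034 (×13); 0.0062 (×9).
Sum = 5.609381; P₂ = 5.609381 / 41 = 0.137.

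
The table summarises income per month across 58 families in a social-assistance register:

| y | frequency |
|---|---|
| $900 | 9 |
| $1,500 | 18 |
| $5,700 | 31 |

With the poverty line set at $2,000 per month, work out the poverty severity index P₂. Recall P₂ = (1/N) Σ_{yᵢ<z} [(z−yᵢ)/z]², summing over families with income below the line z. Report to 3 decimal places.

0.066

Below the line: 9×$900, 18×$1,500 (q = 27 of N = 58).
Normalized shortfalls: (2000−900)/2000 = 0.5500 (×9); (2000−1500)/2000 = 0.2500 (×18).
Squared: 0.3025 (×9); 0.0625 (×18).
Sum = 3.847500; P₂ = 3.847500 / 58 = 0.066.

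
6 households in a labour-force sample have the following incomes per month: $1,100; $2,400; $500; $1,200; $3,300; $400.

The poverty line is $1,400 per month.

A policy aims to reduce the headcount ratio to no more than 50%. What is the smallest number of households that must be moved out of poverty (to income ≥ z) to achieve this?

1

4 of the 6 households are poor, so H = 4/6 = 0.667.
A headcount ratio of at most 50% allows at most ⌊0.50 × 6⌋ = 3 poor households.
So at least 4 − 3 = 1 must be lifted.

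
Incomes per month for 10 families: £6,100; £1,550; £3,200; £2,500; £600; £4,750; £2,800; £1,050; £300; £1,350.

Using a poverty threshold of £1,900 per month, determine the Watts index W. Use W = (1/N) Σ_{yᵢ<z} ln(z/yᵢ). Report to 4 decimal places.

0.4137

Incomes under z: £300, £600, £1,050, £1,350, £1,550 (q = 5 of N = 10).
ln(z/y) terms: ln(1900/300) = 1.8458; ln(1900/600) = 1.1527; ln(1900/1050) = 0.5931; ln(1900/1350) = 0.3417; ln(1900/1550) = 0.2036.
W = 4.136918 / 10 = 0.4137.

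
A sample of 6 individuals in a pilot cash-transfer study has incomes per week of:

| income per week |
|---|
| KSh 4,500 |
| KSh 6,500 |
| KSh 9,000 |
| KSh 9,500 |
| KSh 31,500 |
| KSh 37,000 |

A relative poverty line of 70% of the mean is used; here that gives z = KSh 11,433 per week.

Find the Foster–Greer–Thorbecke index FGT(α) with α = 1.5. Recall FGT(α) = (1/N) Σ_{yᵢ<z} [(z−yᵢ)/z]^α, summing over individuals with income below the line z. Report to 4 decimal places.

0.1539

Poor units: KSh 4,500, KSh 6,500, KSh 9,000, KSh 9,500 (q = 4 of N = 6).
Shortfall ratios: (11433−4500)/11433 = 0.6064; (11433−6500)/11433 = 0.4315; (11433−9000)/11433 = 0.2128; (11433−9500)/11433 = 0.1691.
Raised to α = 1.5: 0.47222; 0.28342; 0.09817; 0.06952.
Sum = 0.923322; FGT(1.5) = 0.923322 / 6 = 0.1539.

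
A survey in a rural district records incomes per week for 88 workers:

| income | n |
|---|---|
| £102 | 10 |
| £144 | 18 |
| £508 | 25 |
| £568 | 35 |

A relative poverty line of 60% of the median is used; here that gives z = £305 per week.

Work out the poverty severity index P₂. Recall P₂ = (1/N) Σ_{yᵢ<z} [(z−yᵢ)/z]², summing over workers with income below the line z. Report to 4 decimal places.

0.1073

Poor units: 10×£102, 18×£144 (q = 28 of N = 88).
Gap ratios (z−y)/z: (305−102)/305 = 0.6656 (×10); (305−144)/305 = 0.5279 (×18).
Squared: 0.4430 (×10); 0.2786 (×18).
Sum = 9.445504; P₂ = 9.445504 / 88 = 0.1073.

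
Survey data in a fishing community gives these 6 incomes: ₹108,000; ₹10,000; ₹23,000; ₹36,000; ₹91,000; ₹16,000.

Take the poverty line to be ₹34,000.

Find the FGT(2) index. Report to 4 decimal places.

0.1472

Below z: ₹10,000, ₹16,000, ₹23,000 (q = 3 of N = 6).
Gap ratios (z−y)/z: (34000−10000)/34000 = 0.7059; (34000−16000)/34000 = 0.5294; (34000−23000)/34000 = 0.3235.
Squared: 0.4983; 0.2803; 0.1047.
Sum = 0.883218; P₂ = 0.883218 / 6 = 0.1472.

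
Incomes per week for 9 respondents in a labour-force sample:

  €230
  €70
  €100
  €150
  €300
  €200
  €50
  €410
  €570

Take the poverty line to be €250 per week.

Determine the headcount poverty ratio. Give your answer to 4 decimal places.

0.6667

6 of the 9 respondents have income below €250.
H = 6/9 = 0.6667.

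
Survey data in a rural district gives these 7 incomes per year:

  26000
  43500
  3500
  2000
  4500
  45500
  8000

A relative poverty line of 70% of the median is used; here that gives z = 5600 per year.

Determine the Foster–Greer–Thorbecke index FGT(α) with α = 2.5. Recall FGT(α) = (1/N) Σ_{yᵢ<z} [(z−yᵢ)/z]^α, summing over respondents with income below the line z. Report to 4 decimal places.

Below z: 2000, 3500, 4500 (q = 3 of N = 7).
Normalized shortfalls: (5600−2000)/5600 = 0.6429; (5600−3500)/5600 = 0.3750; (5600−4500)/5600 = 0.1964.
Raised to α = 2.5: 0.33135; 0.08611; 0.01710.
Sum = 0.434565; FGT(2.5) = 0.434565 / 7 = 0.0621.

0.0621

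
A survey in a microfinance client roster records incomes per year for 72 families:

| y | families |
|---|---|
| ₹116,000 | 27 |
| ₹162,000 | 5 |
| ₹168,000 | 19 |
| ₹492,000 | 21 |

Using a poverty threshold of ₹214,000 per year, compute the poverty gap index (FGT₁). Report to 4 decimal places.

0.2453

Below the line: 27×₹116,000, 5×₹162,000, 19×₹168,000 (q = 51 of N = 72).
Relative gaps: (214000−116000)/214000 = 0.4579 (×27); (214000−162000)/214000 = 0.2430 (×5); (214000−168000)/214000 = 0.2150 (×19).
Sum of shortfalls = 17.663551; P₁ averages over all N: 17.663551 / 72 = 0.2453.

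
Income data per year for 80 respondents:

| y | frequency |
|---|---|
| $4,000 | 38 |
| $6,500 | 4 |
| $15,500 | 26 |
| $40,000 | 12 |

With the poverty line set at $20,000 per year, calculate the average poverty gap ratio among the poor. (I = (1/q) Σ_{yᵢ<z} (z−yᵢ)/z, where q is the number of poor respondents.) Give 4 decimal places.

0.5728

Below z: 38×$4,000, 4×$6,500, 26×$15,500 (q = 68 of N = 80).
Relative gaps: 0.8000 (×38), 0.6750 (×4), 0.2250 (×26); sum = 38.950000.
I averages over the q = 68 poor units only: 38.950000 / 68 = 0.5728.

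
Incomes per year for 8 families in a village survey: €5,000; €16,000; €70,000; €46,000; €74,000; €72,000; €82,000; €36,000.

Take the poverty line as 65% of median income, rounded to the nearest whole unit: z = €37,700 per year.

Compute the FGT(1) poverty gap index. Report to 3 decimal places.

Below the line: €5,000, €16,000, €36,000 (q = 3 of N = 8).
Normalized shortfalls: (37700−5000)/37700 = 0.8674; (37700−16000)/37700 = 0.5756; (37700−36000)/37700 = 0.0451.
Σ = 1.488064. Dividing by the full population N = 8 gives P₁ = 0.186.

0.186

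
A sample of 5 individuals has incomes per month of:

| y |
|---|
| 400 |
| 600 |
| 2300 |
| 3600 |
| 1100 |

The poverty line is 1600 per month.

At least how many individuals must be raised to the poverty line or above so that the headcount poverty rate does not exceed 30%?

Currently q = 3 of N = 5 are below the line (H = 0.600).
A headcount ratio of at most 30% allows at most ⌊0.30 × 5⌋ = 1 poor individuals.
So at least 3 − 1 = 2 must be lifted.

2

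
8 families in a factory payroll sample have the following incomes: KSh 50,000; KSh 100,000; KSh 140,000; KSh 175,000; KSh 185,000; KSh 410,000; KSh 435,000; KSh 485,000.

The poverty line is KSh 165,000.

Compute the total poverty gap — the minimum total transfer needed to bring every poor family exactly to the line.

KSh 205,000

Below the line: KSh 50,000, KSh 100,000, KSh 140,000 (q = 3 of N = 8).
Individual gaps: 165000−50000 = 115000; 165000−100000 = 65000; 165000−140000 = 25000.
Aggregate gap = KSh 205,000.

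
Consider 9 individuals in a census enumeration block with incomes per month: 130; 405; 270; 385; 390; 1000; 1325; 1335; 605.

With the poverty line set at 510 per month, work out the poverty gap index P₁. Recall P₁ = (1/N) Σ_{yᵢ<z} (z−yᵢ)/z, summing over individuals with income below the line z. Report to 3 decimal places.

Below the line: 130, 270, 385, 390, 405 (q = 5 of N = 9).
Gap ratios (z−y)/z: (510−130)/510 = 0.7451; (510−270)/510 = 0.4706; (510−385)/510 = 0.2451; (510−390)/510 = 0.2353; (510−405)/510 = 0.2059.
Σ = 1.901961. Dividing by the full population N = 9 gives P₁ = 0.211.

0.211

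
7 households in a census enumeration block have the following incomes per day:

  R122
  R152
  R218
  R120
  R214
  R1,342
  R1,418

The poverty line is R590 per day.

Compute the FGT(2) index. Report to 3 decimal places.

Poor units: R120, R122, R152, R214, R218 (q = 5 of N = 7).
Relative gaps: (590−120)/590 = 0.7966; (590−122)/590 = 0.7932; (590−152)/590 = 0.7424; (590−214)/590 = 0.6373; (590−218)/590 = 0.6305.
Squared: 0.6346; 0.6292; 0.5511; 0.4061; 0.3975.
Sum = 2.618581; P₂ = 2.618581 / 7 = 0.374.

0.374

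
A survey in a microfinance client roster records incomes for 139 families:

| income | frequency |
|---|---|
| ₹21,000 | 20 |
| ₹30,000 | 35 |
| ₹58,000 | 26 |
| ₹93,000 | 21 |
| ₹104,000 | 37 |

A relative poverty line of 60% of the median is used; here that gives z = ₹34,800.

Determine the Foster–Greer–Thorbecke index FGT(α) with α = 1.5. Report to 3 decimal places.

0.049

Below z: 20×₹21,000, 35×₹30,000 (q = 55 of N = 139).
Relative gaps: (34800−21000)/34800 = 0.3966 (×20); (34800−30000)/34800 = 0.1379 (×35).
Raised to α = 1.5: 0.24972 (×20); 0.05123 (×35).
Sum = 6.787280; FGT(1.5) = 6.787280 / 139 = 0.049.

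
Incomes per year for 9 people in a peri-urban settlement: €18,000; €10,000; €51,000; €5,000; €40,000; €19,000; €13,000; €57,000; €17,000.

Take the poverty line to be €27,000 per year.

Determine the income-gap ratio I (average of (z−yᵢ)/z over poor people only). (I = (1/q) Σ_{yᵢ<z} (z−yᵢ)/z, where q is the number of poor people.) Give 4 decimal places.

0.4938

Below the line: €5,000, €10,000, €13,000, €17,000, €18,000, €19,000 (q = 6 of N = 9).
Shortfall ratios (z−y)/z: 0.8148, 0.6296, 0.5185, 0.3704, 0.3333, 0.2963; sum = 2.962963.
I averages over the q = 6 poor units only: 2.962963 / 6 = 0.4938.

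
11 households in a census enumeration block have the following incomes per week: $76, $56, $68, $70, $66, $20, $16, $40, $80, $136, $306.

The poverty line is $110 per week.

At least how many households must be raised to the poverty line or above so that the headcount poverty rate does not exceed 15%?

8

Currently q = 9 of N = 11 are below the line (H = 0.818).
A headcount ratio of at most 15% allows at most ⌊0.15 × 11⌋ = 1 poor households.
So at least 9 − 1 = 8 must be lifted.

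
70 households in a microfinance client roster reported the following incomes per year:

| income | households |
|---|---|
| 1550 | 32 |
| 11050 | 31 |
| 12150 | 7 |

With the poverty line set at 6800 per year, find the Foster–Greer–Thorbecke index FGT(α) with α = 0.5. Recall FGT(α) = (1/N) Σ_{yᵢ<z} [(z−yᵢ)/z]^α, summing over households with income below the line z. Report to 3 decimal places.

0.402

Below z: 32×1550 (q = 32 of N = 70).
Gap ratios (z−y)/z: (6800−1550)/6800 = 0.7721 (×32).
Raised to α = 0.5: 0.87867 (×32).
Sum = 28.117401; FGT(0.5) = 28.117401 / 70 = 0.402.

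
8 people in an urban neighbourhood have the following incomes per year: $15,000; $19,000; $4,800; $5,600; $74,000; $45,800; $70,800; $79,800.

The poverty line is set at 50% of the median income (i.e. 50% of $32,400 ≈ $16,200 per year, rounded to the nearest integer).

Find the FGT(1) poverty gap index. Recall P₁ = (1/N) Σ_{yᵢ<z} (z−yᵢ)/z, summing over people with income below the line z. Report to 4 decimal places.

Incomes under z: $4,800, $5,600, $15,000 (q = 3 of N = 8).
Gap ratios (z−y)/z: (16200−4800)/16200 = 0.7037; (16200−5600)/16200 = 0.6543; (16200−15000)/16200 = 0.0741.
Sum of shortfalls = 1.432099; P₁ averages over all N: 1.432099 / 8 = 0.1790.

0.1790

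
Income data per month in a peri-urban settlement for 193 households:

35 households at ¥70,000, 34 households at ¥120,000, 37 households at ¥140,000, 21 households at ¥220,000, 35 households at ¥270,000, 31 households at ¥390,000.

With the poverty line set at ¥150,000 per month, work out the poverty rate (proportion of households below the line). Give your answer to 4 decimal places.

0.5492

106 of the 193 households have income below ¥150,000.
H = 106/193 = 0.5492.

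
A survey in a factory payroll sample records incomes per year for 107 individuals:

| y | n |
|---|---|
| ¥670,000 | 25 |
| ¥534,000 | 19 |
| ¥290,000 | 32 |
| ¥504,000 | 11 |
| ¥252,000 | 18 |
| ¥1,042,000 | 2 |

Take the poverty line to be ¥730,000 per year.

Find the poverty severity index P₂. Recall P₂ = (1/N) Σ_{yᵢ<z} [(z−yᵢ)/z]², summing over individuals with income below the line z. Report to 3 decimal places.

Poor units: 18×¥252,000, 32×¥290,000, 11×¥504,000, 19×¥534,000, 25×¥670,000 (q = 105 of N = 107).
Normalized shortfalls: (730000−252000)/730000 = 0.6548 (×18); (730000−290000)/730000 = 0.6027 (×32); (730000−504000)/730000 = 0.3096 (×11); (730000−534000)/730000 = 0.2685 (×19); (730000−670000)/730000 = 0.0822 (×25).
Squared: 0.4288 (×18); 0.3633 (×32); 0.0958 (×11); 0.0721 (×19); 0.0068 (×25).
Sum = 21.935920; P₂ = 21.935920 / 107 = 0.205.

0.205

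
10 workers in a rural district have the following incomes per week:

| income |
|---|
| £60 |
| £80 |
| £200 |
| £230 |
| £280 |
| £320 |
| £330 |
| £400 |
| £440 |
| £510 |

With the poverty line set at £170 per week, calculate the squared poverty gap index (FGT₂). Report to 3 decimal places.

Below z: £60, £80 (q = 2 of N = 10).
Relative gaps: (170−60)/170 = 0.6471; (170−80)/170 = 0.5294.
Squared: 0.4187; 0.2803.
Sum = 0.698962; P₂ = 0.698962 / 10 = 0.070.

0.070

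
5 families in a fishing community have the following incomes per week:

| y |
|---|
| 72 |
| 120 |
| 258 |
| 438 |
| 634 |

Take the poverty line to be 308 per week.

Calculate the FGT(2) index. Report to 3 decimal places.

Below the line: 72, 120, 258 (q = 3 of N = 5).
Normalized shortfalls: (308−72)/308 = 0.7662; (308−120)/308 = 0.6104; (308−258)/308 = 0.1623.
Squared: 0.5871; 0.3726; 0.0264.
Sum = 0.986043; P₂ = 0.986043 / 5 = 0.197.

0.197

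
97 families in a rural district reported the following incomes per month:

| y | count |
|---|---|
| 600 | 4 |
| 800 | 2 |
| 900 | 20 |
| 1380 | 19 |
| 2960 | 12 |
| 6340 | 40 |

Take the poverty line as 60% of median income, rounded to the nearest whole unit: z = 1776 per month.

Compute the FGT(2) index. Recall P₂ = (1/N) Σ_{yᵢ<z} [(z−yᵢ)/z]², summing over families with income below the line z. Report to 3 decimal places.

0.084

Poor units: 4×600, 2×800, 20×900, 19×1380 (q = 45 of N = 97).
Normalized shortfalls: (1776−600)/1776 = 0.6622 (×4); (1776−800)/1776 = 0.5495 (×2); (1776−900)/1776 = 0.4932 (×20); (1776−1380)/1776 = 0.2230 (×19).
Squared: 0.4385 (×4); 0.3020 (×2); 0.2433 (×20); 0.0497 (×19).
Sum = 8.168244; P₂ = 8.168244 / 97 = 0.084.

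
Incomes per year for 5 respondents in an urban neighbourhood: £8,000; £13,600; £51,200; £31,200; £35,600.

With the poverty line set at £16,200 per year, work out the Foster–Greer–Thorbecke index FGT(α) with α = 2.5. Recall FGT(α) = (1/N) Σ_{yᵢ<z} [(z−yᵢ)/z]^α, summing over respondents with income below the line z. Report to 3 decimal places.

Incomes under z: £8,000, £13,600 (q = 2 of N = 5).
Normalized shortfalls: (16200−8000)/16200 = 0.5062; (16200−13600)/16200 = 0.1605.
Raised to α = 2.5: 0.18228; 0.01032.
Sum = 0.192603; FGT(2.5) = 0.192603 / 5 = 0.039.

0.039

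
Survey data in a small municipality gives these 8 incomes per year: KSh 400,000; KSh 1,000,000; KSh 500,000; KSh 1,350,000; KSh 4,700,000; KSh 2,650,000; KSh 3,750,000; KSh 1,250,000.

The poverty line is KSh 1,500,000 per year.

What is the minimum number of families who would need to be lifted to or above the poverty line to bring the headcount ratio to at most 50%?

1

5 of the 8 families are poor, so H = 5/8 = 0.625.
A headcount ratio of at most 50% allows at most ⌊0.50 × 8⌋ = 4 poor families.
So at least 5 − 4 = 1 must be lifted.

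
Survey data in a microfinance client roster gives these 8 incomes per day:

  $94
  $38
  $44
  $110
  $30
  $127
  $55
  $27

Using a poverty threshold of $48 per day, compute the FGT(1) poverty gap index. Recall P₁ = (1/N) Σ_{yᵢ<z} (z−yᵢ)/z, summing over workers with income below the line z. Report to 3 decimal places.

0.138

Below z: $27, $30, $38, $44 (q = 4 of N = 8).
Shortfall ratios: (48−27)/48 = 0.4375; (48−30)/48 = 0.3750; (48−38)/48 = 0.2083; (48−44)/48 = 0.0833.
Sum of shortfalls = 1.104167; P₁ averages over all N: 1.104167 / 8 = 0.138.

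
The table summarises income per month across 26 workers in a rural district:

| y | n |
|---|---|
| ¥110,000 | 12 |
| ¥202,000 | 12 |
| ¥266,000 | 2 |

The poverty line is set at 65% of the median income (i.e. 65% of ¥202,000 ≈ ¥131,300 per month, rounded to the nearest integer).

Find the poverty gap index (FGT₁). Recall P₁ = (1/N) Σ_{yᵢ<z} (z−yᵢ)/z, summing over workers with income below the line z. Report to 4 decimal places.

0.0749

Below z: 12×¥110,000 (q = 12 of N = 26).
Relative gaps: (131300−110000)/131300 = 0.1622 (×12).
Sum of shortfalls = 1.946687; P₁ averages over all N: 1.946687 / 26 = 0.0749.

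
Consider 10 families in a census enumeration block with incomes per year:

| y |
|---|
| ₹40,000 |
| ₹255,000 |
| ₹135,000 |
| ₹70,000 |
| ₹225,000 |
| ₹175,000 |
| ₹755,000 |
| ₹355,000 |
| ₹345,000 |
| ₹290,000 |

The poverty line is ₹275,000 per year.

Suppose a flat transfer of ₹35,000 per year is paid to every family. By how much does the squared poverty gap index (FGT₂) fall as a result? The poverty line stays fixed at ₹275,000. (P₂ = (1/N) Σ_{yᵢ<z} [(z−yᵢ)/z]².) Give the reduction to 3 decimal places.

0.060

Before: below the line — ₹40,000, ₹70,000, ₹135,000, ₹175,000, ₹225,000, ₹255,000; squared poverty gap index (FGT₂) = 0.17157.
After the ₹35,000 transfer: below the line — ₹75,000, ₹105,000, ₹170,000, ₹210,000, ₹260,000; squared poverty gap index (FGT₂) = 0.11157.
Reduction = 0.17157 − 0.11157 = 0.060.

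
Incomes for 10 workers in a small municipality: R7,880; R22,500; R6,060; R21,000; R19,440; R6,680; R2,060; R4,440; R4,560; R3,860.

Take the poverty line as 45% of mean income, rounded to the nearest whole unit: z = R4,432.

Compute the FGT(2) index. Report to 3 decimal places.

Incomes under z: R2,060, R3,860 (q = 2 of N = 10).
Relative gaps: (4432−2060)/4432 = 0.5352; (4432−3860)/4432 = 0.1291.
Squared: 0.2864; 0.0167.
Sum = 0.303094; P₂ = 0.303094 / 10 = 0.030.

0.030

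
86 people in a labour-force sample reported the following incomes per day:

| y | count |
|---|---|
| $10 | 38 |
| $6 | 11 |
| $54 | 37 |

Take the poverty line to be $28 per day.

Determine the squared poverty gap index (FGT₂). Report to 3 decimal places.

Poor units: 11×$6, 38×$10 (q = 49 of N = 86).
Normalized shortfalls: (28−6)/28 = 0.7857 (×11); (28−10)/28 = 0.6429 (×38).
Squared: 0.6173 (×11); 0.4133 (×38).
Sum = 22.494898; P₂ = 22.494898 / 86 = 0.262.

0.262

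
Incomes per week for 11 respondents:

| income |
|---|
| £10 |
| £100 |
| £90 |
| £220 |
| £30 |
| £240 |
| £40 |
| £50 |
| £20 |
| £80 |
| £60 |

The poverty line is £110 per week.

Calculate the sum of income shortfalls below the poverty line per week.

Below z: £10, £20, £30, £40, £50, £60, £80, £90, £100 (q = 9 of N = 11).
Individual gaps: 110−10 = 100; 110−20 = 90; 110−30 = 80; 110−40 = 70; 110−50 = 60; 110−60 = 50; 110−80 = 30; 110−90 = 20; 110−100 = 10.
Aggregate gap = £510.

£510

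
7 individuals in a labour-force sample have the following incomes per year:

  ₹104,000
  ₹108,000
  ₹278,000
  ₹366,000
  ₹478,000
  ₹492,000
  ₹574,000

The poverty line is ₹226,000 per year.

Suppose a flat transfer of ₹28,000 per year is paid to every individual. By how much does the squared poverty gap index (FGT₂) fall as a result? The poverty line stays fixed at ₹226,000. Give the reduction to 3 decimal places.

0.033

Before: below the line — ₹104,000, ₹108,000; squared poverty gap index (FGT₂) = 0.08057.
After the ₹28,000 transfer: below the line — ₹132,000, ₹136,000; squared poverty gap index (FGT₂) = 0.04737.
Reduction = 0.08057 − 0.04737 = 0.033.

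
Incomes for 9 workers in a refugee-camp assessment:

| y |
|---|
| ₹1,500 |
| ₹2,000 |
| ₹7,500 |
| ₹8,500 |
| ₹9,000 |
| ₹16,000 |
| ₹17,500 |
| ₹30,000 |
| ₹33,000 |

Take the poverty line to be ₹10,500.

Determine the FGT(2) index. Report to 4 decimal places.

0.1698

Poor units: ₹1,500, ₹2,000, ₹7,500, ₹8,500, ₹9,000 (q = 5 of N = 9).
Gap ratios (z−y)/z: (10500−1500)/10500 = 0.8571; (10500−2000)/10500 = 0.8095; (10500−7500)/10500 = 0.2857; (10500−8500)/10500 = 0.1905; (10500−9000)/10500 = 0.1429.
Squared: 0.7347; 0.6553; 0.0816; 0.0363; 0.0204.
Sum = 1.528345; P₂ = 1.528345 / 9 = 0.1698.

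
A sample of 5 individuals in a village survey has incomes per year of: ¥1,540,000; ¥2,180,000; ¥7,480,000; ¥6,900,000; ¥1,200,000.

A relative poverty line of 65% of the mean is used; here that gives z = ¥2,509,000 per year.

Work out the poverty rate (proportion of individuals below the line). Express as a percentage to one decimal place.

3 of the 5 individuals have income below ¥2,509,000.
H = 3/5 = 60.0%.

60.0%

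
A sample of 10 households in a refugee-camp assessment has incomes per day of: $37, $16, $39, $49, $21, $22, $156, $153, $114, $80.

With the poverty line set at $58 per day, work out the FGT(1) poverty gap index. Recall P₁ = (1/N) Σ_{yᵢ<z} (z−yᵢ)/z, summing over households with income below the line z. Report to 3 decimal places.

0.283

Below z: $16, $21, $22, $37, $39, $49 (q = 6 of N = 10).
Shortfall ratios: (58−16)/58 = 0.7241; (58−21)/58 = 0.6379; (58−22)/58 = 0.6207; (58−37)/58 = 0.3621; (58−39)/58 = 0.3276; (58−49)/58 = 0.1552.
Sum of shortfalls = 2.827586; P₁ averages over all N: 2.827586 / 10 = 0.283.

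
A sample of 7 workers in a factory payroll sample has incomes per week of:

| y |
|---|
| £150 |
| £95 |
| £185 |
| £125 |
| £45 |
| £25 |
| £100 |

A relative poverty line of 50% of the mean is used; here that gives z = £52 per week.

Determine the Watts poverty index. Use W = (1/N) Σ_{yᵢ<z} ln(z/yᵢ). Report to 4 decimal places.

Below z: £25, £45 (q = 2 of N = 7).
ln(z/y) terms: ln(52/25) = 0.7324; ln(52/45) = 0.1446.
W = 0.876949 / 7 = 0.1253.

0.1253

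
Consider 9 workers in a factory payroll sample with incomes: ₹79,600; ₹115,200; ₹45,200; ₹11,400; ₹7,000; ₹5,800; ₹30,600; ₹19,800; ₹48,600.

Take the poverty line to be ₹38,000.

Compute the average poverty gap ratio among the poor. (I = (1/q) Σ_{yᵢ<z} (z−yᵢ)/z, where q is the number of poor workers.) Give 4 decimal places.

Below the line: ₹5,800, ₹7,000, ₹11,400, ₹19,800, ₹30,600 (q = 5 of N = 9).
Relative gaps: 0.8474, 0.8158, 0.7000, 0.4789, 0.1947; sum = 3.036842.
The income-gap ratio divides by q (the poor only): 3.036842 / 5 = 0.6074.

0.6074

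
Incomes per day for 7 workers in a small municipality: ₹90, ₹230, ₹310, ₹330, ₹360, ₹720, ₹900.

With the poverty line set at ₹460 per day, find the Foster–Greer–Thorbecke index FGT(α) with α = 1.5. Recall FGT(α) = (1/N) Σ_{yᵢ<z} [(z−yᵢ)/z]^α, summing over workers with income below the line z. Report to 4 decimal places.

0.2161

Incomes under z: ₹90, ₹230, ₹310, ₹330, ₹360 (q = 5 of N = 7).
Gap ratios (z−y)/z: (460−90)/460 = 0.8043; (460−230)/460 = 0.5000; (460−310)/460 = 0.3261; (460−330)/460 = 0.2826; (460−360)/460 = 0.2174.
Raised to α = 1.5: 0.72138; 0.35355; 0.18621; 0.15024; 0.10136.
Sum = 1.512742; FGT(1.5) = 1.512742 / 7 = 0.2161.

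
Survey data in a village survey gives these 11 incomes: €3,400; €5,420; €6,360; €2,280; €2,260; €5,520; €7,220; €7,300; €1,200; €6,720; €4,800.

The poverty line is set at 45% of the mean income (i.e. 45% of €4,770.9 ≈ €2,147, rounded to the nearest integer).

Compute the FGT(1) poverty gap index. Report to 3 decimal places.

0.040

Poor units: €1,200 (q = 1 of N = 11).
Normalized shortfalls: (2147−1200)/2147 = 0.4411.
Sum of shortfalls = 0.441081; P₁ averages over all N: 0.441081 / 11 = 0.040.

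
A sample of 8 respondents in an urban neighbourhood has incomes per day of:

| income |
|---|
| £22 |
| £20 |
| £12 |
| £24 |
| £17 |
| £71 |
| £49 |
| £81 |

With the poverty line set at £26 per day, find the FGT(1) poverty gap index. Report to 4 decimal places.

Below the line: £12, £17, £20, £22, £24 (q = 5 of N = 8).
Normalized shortfalls: (26−12)/26 = 0.5385; (26−17)/26 = 0.3462; (26−20)/26 = 0.2308; (26−22)/26 = 0.1538; (26−24)/26 = 0.0769.
Σ = 1.346154. Dividing by the full population N = 8 gives P₁ = 0.1683.

0.1683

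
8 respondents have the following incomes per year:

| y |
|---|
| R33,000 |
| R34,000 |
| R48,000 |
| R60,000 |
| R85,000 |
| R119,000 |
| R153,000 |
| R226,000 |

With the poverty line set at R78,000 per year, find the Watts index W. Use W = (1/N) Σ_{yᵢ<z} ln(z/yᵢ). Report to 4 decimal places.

0.3048

Poor units: R33,000, R34,000, R48,000, R60,000 (q = 4 of N = 8).
Log gaps: ln(78000/33000) = 0.8602; ln(78000/34000) = 0.8303; ln(78000/48000) = 0.4855; ln(78000/60000) = 0.2624.
W = 2.438422 / 8 = 0.3048.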